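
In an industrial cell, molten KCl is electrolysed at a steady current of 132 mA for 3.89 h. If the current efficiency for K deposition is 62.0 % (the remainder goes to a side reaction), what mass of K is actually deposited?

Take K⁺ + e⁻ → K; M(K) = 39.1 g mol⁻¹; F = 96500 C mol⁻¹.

0.464 g

Q = I·t = 0.1320 × 14004 = 1849 C.
n(e⁻) = 1849/96500 = 0.01916 mol; theoretically n(K) = 0.01916/1 = 0.01916 mol, m_theo = 0.7490 g.
At 62.0 % efficiency, m_actual = 0.620 × 0.7490 = 0.464 g.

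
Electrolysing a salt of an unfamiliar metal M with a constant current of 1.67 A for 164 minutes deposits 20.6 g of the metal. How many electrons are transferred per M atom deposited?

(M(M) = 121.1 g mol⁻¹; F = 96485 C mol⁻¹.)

1

Q = I·t = 1.670 A × 9840.0 s = 16430 C, so n(e⁻) = 16430/96485 = 0.1703 mol.
n(M) deposited = 20.6 / 121.1 = 0.1701 mol.
Electrons per atom = n(e⁻)/n(M) = 0.1703 / 0.1701 = 1.00 ≈ 1, so the ion is M⁺.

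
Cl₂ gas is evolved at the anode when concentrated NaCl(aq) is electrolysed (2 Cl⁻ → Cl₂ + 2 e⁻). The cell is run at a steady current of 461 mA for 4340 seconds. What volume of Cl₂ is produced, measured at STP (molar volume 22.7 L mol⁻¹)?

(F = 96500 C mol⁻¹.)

0.235 L

Q = I·t = 0.4610 A × 4340.0 s = 2001 C.
n(e⁻) = Q/F = 2001 / 96500 = 0.02073 mol.
2 electrons are transferred per Cl₂ molecule, so n(Cl₂) = 0.02073 / 2 = 0.01037 mol.
V = n × V_m = 0.01037 × 22.7 = 0.235 L.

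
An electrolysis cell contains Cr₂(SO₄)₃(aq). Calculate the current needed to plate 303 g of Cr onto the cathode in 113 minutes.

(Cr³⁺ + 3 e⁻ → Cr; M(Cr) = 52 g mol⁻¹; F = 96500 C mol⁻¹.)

n(Cr) = 303 / 52 = 5.827 mol.
n(e⁻) = 3 × 5.827 = 17.48 mol.
Q = n(e⁻)·F = 17.48 × 96500 = 1687000 C.
I = Q/t = 1687000 / 6780.0 s = 249 A.

249 A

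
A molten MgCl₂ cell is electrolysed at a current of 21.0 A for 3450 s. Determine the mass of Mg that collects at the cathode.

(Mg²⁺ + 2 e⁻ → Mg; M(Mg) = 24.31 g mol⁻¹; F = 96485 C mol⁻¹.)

9.13 g

Q = I·t = 21.00 A × 3450.0 s = 72450 C.
n(e⁻) = Q/F = 72450 / 96485 = 0.7509 mol.
Mg²⁺ + 2 e⁻ → Mg, so n(Mg) = n(e⁻)/2 = 0.3754 mol.
m = n·M = 0.3754 × 24.31 = 9.13 g.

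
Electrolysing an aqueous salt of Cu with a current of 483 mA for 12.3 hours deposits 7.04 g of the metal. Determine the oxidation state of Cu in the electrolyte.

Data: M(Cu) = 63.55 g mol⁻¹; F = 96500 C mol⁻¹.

+2

Q = I·t = 0.4830 A × 44280 s = 21390 C, so n(e⁻) = 21390/96500 = 0.2216 mol.
n(Cu) deposited = 7.04 / 63.55 = 0.1108 mol.
Electrons per atom = n(e⁻)/n(Cu) = 0.2216 / 0.1108 = 2.00 ≈ 2, so the ion is Cu²⁺.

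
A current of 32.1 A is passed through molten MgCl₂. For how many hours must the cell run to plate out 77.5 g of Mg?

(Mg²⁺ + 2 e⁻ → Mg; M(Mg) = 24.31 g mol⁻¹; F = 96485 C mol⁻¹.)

5.32 h

n(Mg) = m/M = 77.5 / 24.31 = 3.188 mol.
Each Mg atom requires 2 electrons, so n(e⁻) = 2 × 3.188 = 6.376 mol.
Q = n(e⁻)·F = 6.376 × 96485 = 615200 C.
t = Q/I = 615200 / 32.10 A = 19160 s = 5.32 h.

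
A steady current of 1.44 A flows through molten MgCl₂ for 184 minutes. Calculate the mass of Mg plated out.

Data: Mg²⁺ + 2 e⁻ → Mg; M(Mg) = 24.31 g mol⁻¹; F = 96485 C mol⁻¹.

Q = I·t = 1.440 A × 11040 s = 15900 C.
n(e⁻) = Q/F = 15900 / 96485 = 0.1648 mol.
Mg²⁺ + 2 e⁻ → Mg, so n(Mg) = n(e⁻)/2 = 0.08238 mol.
m = n·M = 0.08238 × 24.31 = 2.00 g.

2.00 g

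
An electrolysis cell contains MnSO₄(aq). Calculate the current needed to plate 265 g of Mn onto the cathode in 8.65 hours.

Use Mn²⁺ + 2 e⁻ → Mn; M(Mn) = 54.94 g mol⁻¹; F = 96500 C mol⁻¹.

29.9 A

n(Mn) = 265 / 54.94 = 4.823 mol.
n(e⁻) = 2 × 4.823 = 9.647 mol.
Q = n(e⁻)·F = 9.647 × 96500 = 930900 C.
I = Q/t = 930900 / 31140 s = 29.9 A.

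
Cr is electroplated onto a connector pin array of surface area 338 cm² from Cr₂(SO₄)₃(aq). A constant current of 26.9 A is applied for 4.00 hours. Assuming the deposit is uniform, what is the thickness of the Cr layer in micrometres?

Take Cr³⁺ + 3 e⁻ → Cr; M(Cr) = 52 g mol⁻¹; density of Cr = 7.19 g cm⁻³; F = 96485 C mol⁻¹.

Q = I·t = 26.90 × 14400 = 387400 C; n(e⁻) = 4.015 mol.
n(Cr) = n(e⁻)/3 = 1.338 mol, so m = 1.338 × 52 = 69.59 g.
Volume = m/ρ = 69.59 / 7.19 = 9.679 cm³.
Thickness = V/A = 9.679 / 338 = 0.0286 cm = 286 μm.

286 μm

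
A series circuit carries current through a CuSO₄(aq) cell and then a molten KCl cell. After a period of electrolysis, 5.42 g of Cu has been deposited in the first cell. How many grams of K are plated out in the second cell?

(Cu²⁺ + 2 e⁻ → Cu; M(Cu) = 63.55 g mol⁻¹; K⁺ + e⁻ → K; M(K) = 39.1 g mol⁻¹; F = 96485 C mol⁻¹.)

n(Cu) = 5.42 / 63.55 = 0.08529 mol.
Since Cu²⁺ + 2 e⁻ → Cu, n(e⁻) passed = 2 × 0.08529 = 0.1706 mol.
Cells in series carry the same charge, so the same 0.1706 mol of electrons passes through cell 2.
K⁺ + e⁻ → K, so n(K) = 0.1706 / 1 = 0.1706 mol.
m(K) = 0.1706 × 39.1 = 6.67 g.

6.67 g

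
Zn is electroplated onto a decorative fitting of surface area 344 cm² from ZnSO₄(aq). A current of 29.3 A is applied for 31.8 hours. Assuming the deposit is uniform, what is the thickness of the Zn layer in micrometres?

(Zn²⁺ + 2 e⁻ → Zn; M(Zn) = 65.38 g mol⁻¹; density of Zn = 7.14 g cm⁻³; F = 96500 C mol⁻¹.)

Q = I·t = 29.30 × 114480 = 3354000 C; n(e⁻) = 34.76 mol.
n(Zn) = n(e⁻)/2 = 17.38 mol, so m = 17.38 × 65.38 = 1136 g.
Volume = m/ρ = 1136 / 7.14 = 159.1 cm³.
Thickness = V/A = 159.1 / 344 = 0.463 cm = 4630 μm.

4630 μm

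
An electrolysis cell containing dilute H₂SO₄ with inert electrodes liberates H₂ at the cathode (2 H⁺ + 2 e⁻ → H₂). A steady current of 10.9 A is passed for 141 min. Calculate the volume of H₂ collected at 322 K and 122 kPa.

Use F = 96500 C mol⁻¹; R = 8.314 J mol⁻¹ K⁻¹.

Q = I·t = 10.90 A × 8460.0 s = 92210 C.
n(e⁻) = Q/F = 92210 / 96500 = 0.9556 mol.
2 electrons are transferred per H₂ molecule, so n(H₂) = 0.9556 / 2 = 0.4778 mol.
V = nRT/P = (0.4778 × 8.314 × 322) / (122 × 10³ Pa) = 0.0105 m³ = 10.5 L.

10.5 L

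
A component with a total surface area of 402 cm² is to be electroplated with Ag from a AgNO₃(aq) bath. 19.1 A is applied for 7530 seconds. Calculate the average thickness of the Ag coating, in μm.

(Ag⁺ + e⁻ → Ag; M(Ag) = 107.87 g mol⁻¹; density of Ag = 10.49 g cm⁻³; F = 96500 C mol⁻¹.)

381 μm

Q = I·t = 19.10 × 7530.0 = 143800 C; n(e⁻) = 1.490 mol.
n(Ag) = n(e⁻)/1 = 1.490 mol, so m = 1.490 × 107.87 = 160.8 g.
Volume = m/ρ = 160.8 / 10.49 = 15.33 cm³.
Thickness = V/A = 15.33 / 402 = 0.0381 cm = 381 μm.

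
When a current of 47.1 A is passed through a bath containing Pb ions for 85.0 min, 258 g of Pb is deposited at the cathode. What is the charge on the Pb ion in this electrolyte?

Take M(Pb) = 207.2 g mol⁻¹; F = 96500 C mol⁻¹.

+2

Q = I·t = 47.10 A × 5100.0 s = 240200 C, so n(e⁻) = 240200/96500 = 2.489 mol.
n(Pb) deposited = 258 / 207.2 = 1.245 mol.
Electrons per atom = n(e⁻)/n(Pb) = 2.489 / 1.245 = 2.00 ≈ 2, so the ion is Pb²⁺.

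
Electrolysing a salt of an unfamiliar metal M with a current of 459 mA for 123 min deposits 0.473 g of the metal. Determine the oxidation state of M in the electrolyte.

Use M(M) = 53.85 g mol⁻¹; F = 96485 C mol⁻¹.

+4

Q = I·t = 0.4590 A × 7380.0 s = 3387 C, so n(e⁻) = 3387/96485 = 0.03511 mol.
n(M) deposited = 0.473 / 53.85 = 0.008784 mol.
Electrons per atom = n(e⁻)/n(M) = 0.03511 / 0.008784 = 4.00 ≈ 4, so the ion is M⁴⁺.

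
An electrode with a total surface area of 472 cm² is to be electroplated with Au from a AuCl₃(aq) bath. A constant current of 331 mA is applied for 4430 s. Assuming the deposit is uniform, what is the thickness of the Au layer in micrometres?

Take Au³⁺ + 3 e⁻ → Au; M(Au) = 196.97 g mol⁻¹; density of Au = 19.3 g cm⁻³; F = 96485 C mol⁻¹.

1.10 μm

Q = I·t = 0.3310 × 4430.0 = 1466 C; n(e⁻) = 0.01520 mol.
n(Au) = n(e⁻)/3 = 0.005066 mol, so m = 0.005066 × 196.97 = 0.9978 g.
Volume = m/ρ = 0.9978 / 19.3 = 0.05170 cm³.
Thickness = V/A = 0.05170 / 472 = 1.10 × 10⁻⁴ cm = 1.10 μm.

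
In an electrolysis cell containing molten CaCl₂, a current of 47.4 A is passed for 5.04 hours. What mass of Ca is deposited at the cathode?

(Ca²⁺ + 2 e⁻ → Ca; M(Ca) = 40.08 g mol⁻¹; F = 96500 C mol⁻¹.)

Q = I·t = 47.40 A × 18144 s = 860000 C.
n(e⁻) = Q/F = 860000 / 96500 = 8.912 mol.
Ca²⁺ + 2 e⁻ → Ca, so n(Ca) = n(e⁻)/2 = 4.456 mol.
m = n·M = 4.456 × 40.08 = 179 g.

179 g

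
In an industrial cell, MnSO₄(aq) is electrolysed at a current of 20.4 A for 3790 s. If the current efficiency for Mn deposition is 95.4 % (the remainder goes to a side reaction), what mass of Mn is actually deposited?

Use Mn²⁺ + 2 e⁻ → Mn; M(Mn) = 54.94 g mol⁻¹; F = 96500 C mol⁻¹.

21.0 g

Q = I·t = 20.40 × 3790.0 = 77320 C.
n(e⁻) = 77320/96500 = 0.8012 mol; theoretically n(Mn) = 0.8012/2 = 0.4006 mol, m_theo = 22.01 g.
At 95.4 % efficiency, m_actual = 0.954 × 22.01 = 21.0 g.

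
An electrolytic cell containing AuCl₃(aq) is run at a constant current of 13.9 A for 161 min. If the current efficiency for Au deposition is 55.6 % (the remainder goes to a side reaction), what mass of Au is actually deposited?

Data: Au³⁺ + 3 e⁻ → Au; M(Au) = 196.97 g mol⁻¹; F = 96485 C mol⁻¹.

Q = I·t = 13.90 × 9660.0 = 134300 C.
n(e⁻) = 134300/96485 = 1.392 mol; theoretically n(Au) = 1.392/3 = 0.4639 mol, m_theo = 91.37 g.
At 55.6 % efficiency, m_actual = 0.556 × 91.37 = 50.8 g.

50.8 g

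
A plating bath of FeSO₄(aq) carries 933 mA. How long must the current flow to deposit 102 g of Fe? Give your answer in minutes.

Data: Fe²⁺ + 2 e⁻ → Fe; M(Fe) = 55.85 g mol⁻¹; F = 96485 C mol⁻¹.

n(Fe) = m/M = 102 / 55.85 = 1.826 mol.
Each Fe atom requires 2 electrons, so n(e⁻) = 2 × 1.826 = 3.653 mol.
Q = n(e⁻)·F = 3.653 × 96485 = 352400 C.
t = Q/I = 352400 / 0.9330 A = 377700 s = 6300 min.

6300 min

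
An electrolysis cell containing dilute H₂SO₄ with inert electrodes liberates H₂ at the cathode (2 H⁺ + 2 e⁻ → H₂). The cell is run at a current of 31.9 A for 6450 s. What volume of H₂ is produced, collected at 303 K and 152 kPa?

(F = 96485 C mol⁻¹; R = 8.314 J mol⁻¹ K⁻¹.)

17.7 L

Q = I·t = 31.90 A × 6450.0 s = 205800 C.
n(e⁻) = Q/F = 205800 / 96485 = 2.133 mol.
2 electrons are transferred per H₂ molecule, so n(H₂) = 2.133 / 2 = 1.066 mol.
V = nRT/P = (1.066 × 8.314 × 303) / (152 × 10³ Pa) = 0.0177 m³ = 17.7 L.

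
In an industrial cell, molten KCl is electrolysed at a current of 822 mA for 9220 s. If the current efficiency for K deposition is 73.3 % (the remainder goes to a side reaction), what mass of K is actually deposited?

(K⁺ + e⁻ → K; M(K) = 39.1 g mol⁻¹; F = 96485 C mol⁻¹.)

2.25 g

Q = I·t = 0.8220 × 9220.0 = 7579 C.
n(e⁻) = 7579/96485 = 0.07855 mol; theoretically n(K) = 0.07855/1 = 0.07855 mol, m_theo = 3.071 g.
At 73.3 % efficiency, m_actual = 0.733 × 3.071 = 2.25 g.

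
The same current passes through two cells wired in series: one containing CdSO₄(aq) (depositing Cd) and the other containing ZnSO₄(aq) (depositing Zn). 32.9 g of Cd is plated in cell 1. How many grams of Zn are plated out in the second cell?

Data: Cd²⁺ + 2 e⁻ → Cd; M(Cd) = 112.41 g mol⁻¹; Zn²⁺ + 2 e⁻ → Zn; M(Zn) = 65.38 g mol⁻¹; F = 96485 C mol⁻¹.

n(Cd) = 32.9 / 112.41 = 0.2927 mol.
Since Cd²⁺ + 2 e⁻ → Cd, n(e⁻) passed = 2 × 0.2927 = 0.5854 mol.
Cells in series carry the same charge, so the same 0.5854 mol of electrons passes through cell 2.
Zn²⁺ + 2 e⁻ → Zn, so n(Zn) = 0.5854 / 2 = 0.2927 mol.
m(Zn) = 0.2927 × 65.38 = 19.1 g.

19.1 g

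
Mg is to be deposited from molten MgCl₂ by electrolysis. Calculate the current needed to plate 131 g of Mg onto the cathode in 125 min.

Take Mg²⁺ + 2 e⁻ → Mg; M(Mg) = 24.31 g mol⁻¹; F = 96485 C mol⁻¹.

139 A

n(Mg) = 131 / 24.31 = 5.389 mol.
n(e⁻) = 2 × 5.389 = 10.78 mol.
Q = n(e⁻)·F = 10.78 × 96485 = 1040000 C.
I = Q/t = 1040000 / 7500.0 s = 139 A.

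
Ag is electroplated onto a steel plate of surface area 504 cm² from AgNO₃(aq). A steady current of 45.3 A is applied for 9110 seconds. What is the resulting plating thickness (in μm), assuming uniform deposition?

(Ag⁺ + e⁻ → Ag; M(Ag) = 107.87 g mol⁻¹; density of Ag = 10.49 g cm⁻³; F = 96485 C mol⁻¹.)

Q = I·t = 45.30 × 9110.0 = 412700 C; n(e⁻) = 4.277 mol.
n(Ag) = n(e⁻)/1 = 4.277 mol, so m = 4.277 × 107.87 = 461.4 g.
Volume = m/ρ = 461.4 / 10.49 = 43.98 cm³.
Thickness = V/A = 43.98 / 504 = 0.0873 cm = 873 μm.

873 μm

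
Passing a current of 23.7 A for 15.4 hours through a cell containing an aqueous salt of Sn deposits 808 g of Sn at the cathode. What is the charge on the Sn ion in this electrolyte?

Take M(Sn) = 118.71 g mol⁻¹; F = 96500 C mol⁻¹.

+2

Q = I·t = 23.70 A × 55440 s = 1314000 C, so n(e⁻) = 1314000/96500 = 13.62 mol.
n(Sn) deposited = 808 / 118.71 = 6.807 mol.
Electrons per atom = n(e⁻)/n(Sn) = 13.62 / 6.807 = 2.00 ≈ 2, so the ion is Sn²⁺.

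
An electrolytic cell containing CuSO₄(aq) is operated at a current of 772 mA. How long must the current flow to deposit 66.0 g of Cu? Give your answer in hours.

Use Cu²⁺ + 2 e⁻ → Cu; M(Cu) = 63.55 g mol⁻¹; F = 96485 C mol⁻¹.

n(Cu) = m/M = 66.0 / 63.55 = 1.039 mol.
Each Cu atom requires 2 electrons, so n(e⁻) = 2 × 1.039 = 2.077 mol.
Q = n(e⁻)·F = 2.077 × 96485 = 200400 C.
t = Q/I = 200400 / 0.7720 A = 259600 s = 72.1 h.

72.1 h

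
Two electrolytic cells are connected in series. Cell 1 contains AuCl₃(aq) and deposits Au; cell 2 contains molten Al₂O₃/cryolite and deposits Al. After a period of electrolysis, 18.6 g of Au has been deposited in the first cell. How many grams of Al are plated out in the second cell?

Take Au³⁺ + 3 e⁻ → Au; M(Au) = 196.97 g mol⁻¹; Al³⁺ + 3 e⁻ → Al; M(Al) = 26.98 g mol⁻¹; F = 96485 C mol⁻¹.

n(Au) = 18.6 / 196.97 = 0.09443 mol.
Since Au³⁺ + 3 e⁻ → Au, n(e⁻) passed = 3 × 0.09443 = 0.2833 mol.
Cells in series carry the same charge, so the same 0.2833 mol of electrons passes through cell 2.
Al³⁺ + 3 e⁻ → Al, so n(Al) = 0.2833 / 3 = 0.09443 mol.
m(Al) = 0.09443 × 26.98 = 2.55 g.

2.55 g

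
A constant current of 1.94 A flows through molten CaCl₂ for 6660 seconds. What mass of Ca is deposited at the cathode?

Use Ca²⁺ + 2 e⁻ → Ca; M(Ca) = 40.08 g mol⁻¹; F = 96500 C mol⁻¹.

Q = I·t = 1.940 A × 6660.0 s = 12920 C.
n(e⁻) = Q/F = 12920 / 96500 = 0.1339 mol.
Ca²⁺ + 2 e⁻ → Ca, so n(Ca) = n(e⁻)/2 = 0.06695 mol.
m = n·M = 0.06695 × 40.08 = 2.68 g.

2.68 g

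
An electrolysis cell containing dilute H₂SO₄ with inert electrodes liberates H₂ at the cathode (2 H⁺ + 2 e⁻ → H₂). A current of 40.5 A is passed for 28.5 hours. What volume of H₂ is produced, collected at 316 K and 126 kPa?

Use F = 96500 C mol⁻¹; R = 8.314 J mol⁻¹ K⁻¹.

Q = I·t = 40.50 A × 102600 s = 4155000 C.
n(e⁻) = Q/F = 4155000 / 96500 = 43.06 mol.
2 electrons are transferred per H₂ molecule, so n(H₂) = 43.06 / 2 = 21.53 mol.
V = nRT/P = (21.53 × 8.314 × 316) / (126 × 10³ Pa) = 0.449 m³ = 449 L.

449 L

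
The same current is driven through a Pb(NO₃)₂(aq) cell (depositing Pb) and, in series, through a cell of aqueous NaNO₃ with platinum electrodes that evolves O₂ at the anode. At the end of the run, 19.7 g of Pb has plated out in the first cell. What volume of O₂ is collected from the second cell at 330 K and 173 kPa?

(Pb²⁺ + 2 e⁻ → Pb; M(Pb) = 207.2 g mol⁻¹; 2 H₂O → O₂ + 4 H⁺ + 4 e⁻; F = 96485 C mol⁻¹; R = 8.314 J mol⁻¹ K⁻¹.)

0.754 L

n(Pb) = 19.7 / 207.2 = 0.09508 mol, so n(e⁻) = 2 × 0.09508 = 0.1902 mol.
The cells are in series, so the same 0.1902 mol of electrons passes through the second cell.
2 H₂O → O₂ + 4 H⁺ + 4 e⁻ — 4 mol e⁻ per mol O₂, so n(O₂) = 0.1902/4 = 0.04754 mol.
V = nRT/P = (0.04754 × 8.314 × 330) / (173 × 10³) = 7.54 × 10⁻⁴ m³ = 0.754 L.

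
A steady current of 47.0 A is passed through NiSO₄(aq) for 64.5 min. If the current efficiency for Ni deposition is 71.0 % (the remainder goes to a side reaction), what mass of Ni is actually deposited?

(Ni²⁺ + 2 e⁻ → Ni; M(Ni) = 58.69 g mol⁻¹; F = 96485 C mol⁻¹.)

39.3 g

Q = I·t = 47.00 × 3870.0 = 181900 C.
n(e⁻) = 181900/96485 = 1.885 mol; theoretically n(Ni) = 1.885/2 = 0.9426 mol, m_theo = 55.32 g.
At 71.0 % efficiency, m_actual = 0.710 × 55.32 = 39.3 g.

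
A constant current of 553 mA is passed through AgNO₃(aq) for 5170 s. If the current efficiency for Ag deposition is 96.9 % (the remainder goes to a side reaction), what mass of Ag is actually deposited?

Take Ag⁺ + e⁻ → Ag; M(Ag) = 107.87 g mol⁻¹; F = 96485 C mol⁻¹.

3.10 g

Q = I·t = 0.5530 × 5170.0 = 2859 C.
n(e⁻) = 2859/96485 = 0.02963 mol; theoretically n(Ag) = 0.02963/1 = 0.02963 mol, m_theo = 3.196 g.
At 96.9 % efficiency, m_actual = 0.969 × 3.196 = 3.10 g.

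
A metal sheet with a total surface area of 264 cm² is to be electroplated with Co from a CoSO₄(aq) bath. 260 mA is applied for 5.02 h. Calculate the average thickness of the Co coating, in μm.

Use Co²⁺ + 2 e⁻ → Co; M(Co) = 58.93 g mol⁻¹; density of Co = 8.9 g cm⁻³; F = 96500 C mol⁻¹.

Q = I·t = 0.2600 × 18072 = 4699 C; n(e⁻) = 0.04869 mol.
n(Co) = n(e⁻)/2 = 0.02435 mol, so m = 0.02435 × 58.93 = 1.435 g.
Volume = m/ρ = 1.435 / 8.9 = 0.1612 cm³.
Thickness = V/A = 0.1612 / 264 = 6.11 × 10⁻⁴ cm = 6.11 μm.

6.11 μm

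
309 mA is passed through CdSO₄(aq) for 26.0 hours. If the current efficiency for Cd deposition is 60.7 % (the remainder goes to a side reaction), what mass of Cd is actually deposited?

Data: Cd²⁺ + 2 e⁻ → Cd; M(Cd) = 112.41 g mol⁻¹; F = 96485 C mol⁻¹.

Q = I·t = 0.3090 × 93600 = 28920 C.
n(e⁻) = 28920/96485 = 0.2998 mol; theoretically n(Cd) = 0.2998/2 = 0.1499 mol, m_theo = 16.85 g.
At 60.7 % efficiency, m_actual = 0.607 × 16.85 = 10.2 g.

10.2 g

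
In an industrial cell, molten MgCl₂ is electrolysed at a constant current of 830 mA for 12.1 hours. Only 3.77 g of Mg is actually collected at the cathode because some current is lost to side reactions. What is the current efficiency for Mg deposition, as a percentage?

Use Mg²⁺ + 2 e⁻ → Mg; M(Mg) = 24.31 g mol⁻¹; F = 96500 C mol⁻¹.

Q = I·t = 0.8300 × 43560 = 36150 C; n(e⁻) = 36150/96500 = 0.3747 mol.
Theoretical n(Mg) = n(e⁻)/2 = 0.1873 mol, i.e. m_theo = 0.1873 × 24.31 = 4.554 g.
Efficiency = m_actual / m_theo = 3.77 / 4.554 = 82.8 %.

82.8 %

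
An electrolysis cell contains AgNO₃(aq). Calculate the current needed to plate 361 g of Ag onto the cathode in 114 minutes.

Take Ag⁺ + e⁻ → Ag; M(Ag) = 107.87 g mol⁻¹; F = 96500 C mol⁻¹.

n(Ag) = 361 / 107.87 = 3.347 mol.
n(e⁻) = 1 × 3.347 = 3.347 mol.
Q = n(e⁻)·F = 3.347 × 96500 = 322900 C.
I = Q/t = 322900 / 6840.0 s = 47.2 A.

47.2 A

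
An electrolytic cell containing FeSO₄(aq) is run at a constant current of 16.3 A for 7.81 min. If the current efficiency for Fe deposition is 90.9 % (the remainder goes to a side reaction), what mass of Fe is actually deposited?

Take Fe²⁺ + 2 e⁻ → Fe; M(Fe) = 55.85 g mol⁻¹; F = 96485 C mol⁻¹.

Q = I·t = 16.30 × 468.60 = 7638 C.
n(e⁻) = 7638/96485 = 0.07916 mol; theoretically n(Fe) = 0.07916/2 = 0.03958 mol, m_theo = 2.211 g.
At 90.9 % efficiency, m_actual = 0.909 × 2.211 = 2.01 g.

2.01 g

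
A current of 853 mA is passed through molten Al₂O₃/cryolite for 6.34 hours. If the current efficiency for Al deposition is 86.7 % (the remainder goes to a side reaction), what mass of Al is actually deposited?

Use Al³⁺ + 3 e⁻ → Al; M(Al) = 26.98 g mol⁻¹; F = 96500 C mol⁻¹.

Q = I·t = 0.8530 × 22824 = 19470 C.
n(e⁻) = 19470/96500 = 0.2017 mol; theoretically n(Al) = 0.2017/3 = 0.06725 mol, m_theo = 1.814 g.
At 86.7 % efficiency, m_actual = 0.867 × 1.814 = 1.57 g.

1.57 g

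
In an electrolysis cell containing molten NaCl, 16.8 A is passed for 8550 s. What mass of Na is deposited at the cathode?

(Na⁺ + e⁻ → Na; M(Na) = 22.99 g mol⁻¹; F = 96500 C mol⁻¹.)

Q = I·t = 16.80 A × 8550.0 s = 143600 C.
n(e⁻) = Q/F = 143600 / 96500 = 1.488 mol.
Na⁺ + e⁻ → Na, so n(Na) = n(e⁻)/1 = 1.488 mol.
m = n·M = 1.488 × 22.99 = 34.2 g.

34.2 g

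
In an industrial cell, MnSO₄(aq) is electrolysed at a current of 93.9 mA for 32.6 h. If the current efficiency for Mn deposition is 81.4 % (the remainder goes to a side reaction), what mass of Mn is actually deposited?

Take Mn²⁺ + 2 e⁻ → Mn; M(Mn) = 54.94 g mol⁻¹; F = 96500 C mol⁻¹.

2.55 g

Q = I·t = 0.09390 × 117360 = 11020 C.
n(e⁻) = 11020/96500 = 0.1142 mol; theoretically n(Mn) = 0.1142/2 = 0.05710 mol, m_theo = 3.137 g.
At 81.4 % efficiency, m_actual = 0.814 × 3.137 = 2.55 g.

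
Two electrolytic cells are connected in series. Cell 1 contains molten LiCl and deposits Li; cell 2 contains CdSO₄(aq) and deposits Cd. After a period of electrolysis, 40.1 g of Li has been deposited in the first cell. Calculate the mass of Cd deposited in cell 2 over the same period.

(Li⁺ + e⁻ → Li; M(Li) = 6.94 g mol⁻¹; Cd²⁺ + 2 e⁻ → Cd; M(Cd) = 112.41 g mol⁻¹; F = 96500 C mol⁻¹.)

n(Li) = 40.1 / 6.94 = 5.778 mol.
Since Li⁺ + e⁻ → Li, n(e⁻) passed = 1 × 5.778 = 5.778 mol.
Cells in series carry the same charge, so the same 5.778 mol of electrons passes through cell 2.
Cd²⁺ + 2 e⁻ → Cd, so n(Cd) = 5.778 / 2 = 2.889 mol.
m(Cd) = 2.889 × 112.41 = 325 g.

325 g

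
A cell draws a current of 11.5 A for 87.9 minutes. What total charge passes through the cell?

Q = I·t = 11.50 A × 5274.0 s = 60700 C.

60700 C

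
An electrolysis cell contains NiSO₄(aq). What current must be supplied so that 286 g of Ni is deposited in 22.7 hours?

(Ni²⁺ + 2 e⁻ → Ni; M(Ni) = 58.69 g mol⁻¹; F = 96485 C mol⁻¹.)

n(Ni) = 286 / 58.69 = 4.873 mol.
n(e⁻) = 2 × 4.873 = 9.746 mol.
Q = n(e⁻)·F = 9.746 × 96485 = 940400 C.
I = Q/t = 940400 / 81720 s = 11.5 A.

11.5 A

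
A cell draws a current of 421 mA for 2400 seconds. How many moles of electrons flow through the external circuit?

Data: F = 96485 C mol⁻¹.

Q = I·t = 0.4210 A × 2400.0 s = 1010 C.
n(e⁻) = Q/F = 1010 / 96485 = 0.0105 mol.

0.0105 mol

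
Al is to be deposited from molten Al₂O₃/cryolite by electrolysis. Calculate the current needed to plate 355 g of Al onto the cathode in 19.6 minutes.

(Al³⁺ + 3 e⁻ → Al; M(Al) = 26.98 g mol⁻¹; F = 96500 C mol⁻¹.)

3240 A

n(Al) = 355 / 26.98 = 13.16 mol.
n(e⁻) = 3 × 13.16 = 39.47 mol.
Q = n(e⁻)·F = 39.47 × 96500 = 3809000 C.
I = Q/t = 3809000 / 1176.0 s = 3240 A.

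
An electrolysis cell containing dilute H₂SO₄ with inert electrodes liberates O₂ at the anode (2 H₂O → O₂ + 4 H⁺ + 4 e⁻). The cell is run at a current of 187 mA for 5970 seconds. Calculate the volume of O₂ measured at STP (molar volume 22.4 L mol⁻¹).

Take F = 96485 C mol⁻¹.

Q = I·t = 0.1870 A × 5970.0 s = 1116 C.
n(e⁻) = Q/F = 1116 / 96485 = 0.01157 mol.
4 electrons are transferred per O₂ molecule, so n(O₂) = 0.01157 / 4 = 0.002893 mol.
V = n × V_m = 0.002893 × 22.4 = 0.0648 L.

0.0648 L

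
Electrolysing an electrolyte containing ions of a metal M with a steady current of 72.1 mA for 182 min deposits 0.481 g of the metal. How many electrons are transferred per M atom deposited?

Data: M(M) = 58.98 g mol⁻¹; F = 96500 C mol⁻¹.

Q = I·t = 0.07210 A × 10920 s = 787.3 C, so n(e⁻) = 787.3/96500 = 0.008159 mol.
n(M) deposited = 0.481 / 58.98 = 0.008155 mol.
Electrons per atom = n(e⁻)/n(M) = 0.008159 / 0.008155 = 1.00 ≈ 1, so the ion is M⁺.

1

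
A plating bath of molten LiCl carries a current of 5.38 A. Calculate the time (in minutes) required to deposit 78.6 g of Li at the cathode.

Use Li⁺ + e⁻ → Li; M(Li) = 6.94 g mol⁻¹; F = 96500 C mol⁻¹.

n(Li) = m/M = 78.6 / 6.94 = 11.33 mol.
Each Li atom requires 1 electron, so n(e⁻) = 1 × 11.33 = 11.33 mol.
Q = n(e⁻)·F = 11.33 × 96500 = 1093000 C.
t = Q/I = 1093000 / 5.380 A = 203100 s = 3390 min.

3390 min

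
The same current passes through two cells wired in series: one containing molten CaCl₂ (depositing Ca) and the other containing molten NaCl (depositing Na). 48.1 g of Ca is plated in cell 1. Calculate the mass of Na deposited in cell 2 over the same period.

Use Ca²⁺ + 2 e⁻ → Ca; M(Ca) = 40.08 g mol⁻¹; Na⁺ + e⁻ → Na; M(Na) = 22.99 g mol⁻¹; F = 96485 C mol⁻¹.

55.2 g

n(Ca) = 48.1 / 40.08 = 1.200 mol.
Since Ca²⁺ + 2 e⁻ → Ca, n(e⁻) passed = 2 × 1.200 = 2.400 mol.
Cells in series carry the same charge, so the same 2.400 mol of electrons passes through cell 2.
Na⁺ + e⁻ → Na, so n(Na) = 2.400 / 1 = 2.400 mol.
m(Na) = 2.400 × 22.99 = 55.2 g.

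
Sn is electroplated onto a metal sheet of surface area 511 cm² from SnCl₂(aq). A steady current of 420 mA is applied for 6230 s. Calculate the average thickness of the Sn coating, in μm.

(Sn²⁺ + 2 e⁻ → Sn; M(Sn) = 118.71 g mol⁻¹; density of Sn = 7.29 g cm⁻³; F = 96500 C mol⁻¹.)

4.32 μm

Q = I·t = 0.4200 × 6230.0 = 2617 C; n(e⁻) = 0.02712 mol.
n(Sn) = n(e⁻)/2 = 0.01356 mol, so m = 0.01356 × 118.71 = 1.609 g.
Volume = m/ρ = 1.609 / 7.29 = 0.2208 cm³.
Thickness = V/A = 0.2208 / 511 = 4.32 × 10⁻⁴ cm = 4.32 μm.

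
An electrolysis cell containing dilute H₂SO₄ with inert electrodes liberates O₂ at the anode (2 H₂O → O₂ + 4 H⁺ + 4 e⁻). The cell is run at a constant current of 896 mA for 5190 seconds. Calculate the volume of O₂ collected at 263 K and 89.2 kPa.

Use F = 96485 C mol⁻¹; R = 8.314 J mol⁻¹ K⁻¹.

Q = I·t = 0.8960 A × 5190.0 s = 4650 C.
n(e⁻) = Q/F = 4650 / 96485 = 0.04820 mol.
4 electrons are transferred per O₂ molecule, so n(O₂) = 0.04820 / 4 = 0.01205 mol.
V = nRT/P = (0.01205 × 8.314 × 263) / (89.2 × 10³ Pa) = 2.95 × 10⁻⁴ m³ = 0.295 L.

0.295 L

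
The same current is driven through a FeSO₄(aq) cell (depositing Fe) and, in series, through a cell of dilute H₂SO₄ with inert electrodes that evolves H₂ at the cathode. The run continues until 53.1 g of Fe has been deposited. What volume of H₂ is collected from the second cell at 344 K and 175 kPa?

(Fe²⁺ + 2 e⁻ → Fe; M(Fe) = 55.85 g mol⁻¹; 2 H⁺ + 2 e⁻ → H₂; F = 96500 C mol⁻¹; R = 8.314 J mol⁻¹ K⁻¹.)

n(Fe) = 53.1 / 55.85 = 0.9508 mol, so n(e⁻) = 2 × 0.9508 = 1.902 mol.
The cells are in series, so the same 1.902 mol of electrons passes through the second cell.
2 H⁺ + 2 e⁻ → H₂ — 2 mol e⁻ per mol H₂, so n(H₂) = 1.902/2 = 0.9508 mol.
V = nRT/P = (0.9508 × 8.314 × 344) / (175 × 10³) = 0.0155 m³ = 15.5 L.

15.5 L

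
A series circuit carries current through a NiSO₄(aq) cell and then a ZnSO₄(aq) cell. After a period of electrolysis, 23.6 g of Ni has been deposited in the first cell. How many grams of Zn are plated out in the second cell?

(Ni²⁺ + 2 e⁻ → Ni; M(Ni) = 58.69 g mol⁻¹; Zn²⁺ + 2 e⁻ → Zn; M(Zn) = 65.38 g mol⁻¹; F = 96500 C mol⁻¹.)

26.3 g

n(Ni) = 23.6 / 58.69 = 0.4021 mol.
Since Ni²⁺ + 2 e⁻ → Ni, n(e⁻) passed = 2 × 0.4021 = 0.8042 mol.
Cells in series carry the same charge, so the same 0.8042 mol of electrons passes through cell 2.
Zn²⁺ + 2 e⁻ → Zn, so n(Zn) = 0.8042 / 2 = 0.4021 mol.
m(Zn) = 0.4021 × 65.38 = 26.3 g.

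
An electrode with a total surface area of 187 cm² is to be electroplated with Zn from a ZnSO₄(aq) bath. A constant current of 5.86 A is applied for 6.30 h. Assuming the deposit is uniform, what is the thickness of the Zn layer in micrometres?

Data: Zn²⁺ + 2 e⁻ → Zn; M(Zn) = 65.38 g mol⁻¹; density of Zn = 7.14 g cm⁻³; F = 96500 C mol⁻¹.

337 μm

Q = I·t = 5.860 × 22680 = 132900 C; n(e⁻) = 1.377 mol.
n(Zn) = n(e⁻)/2 = 0.6886 mol, so m = 0.6886 × 65.38 = 45.02 g.
Volume = m/ρ = 45.02 / 7.14 = 6.306 cm³.
Thickness = V/A = 6.306 / 187 = 0.0337 cm = 337 μm.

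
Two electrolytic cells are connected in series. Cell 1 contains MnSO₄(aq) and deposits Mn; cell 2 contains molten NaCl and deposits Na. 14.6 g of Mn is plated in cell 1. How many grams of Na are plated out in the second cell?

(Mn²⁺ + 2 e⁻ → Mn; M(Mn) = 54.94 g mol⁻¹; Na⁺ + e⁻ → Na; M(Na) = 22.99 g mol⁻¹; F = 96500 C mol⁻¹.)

n(Mn) = 14.6 / 54.94 = 0.2657 mol.
Since Mn²⁺ + 2 e⁻ → Mn, n(e⁻) passed = 2 × 0.2657 = 0.5315 mol.
Cells in series carry the same charge, so the same 0.5315 mol of electrons passes through cell 2.
Na⁺ + e⁻ → Na, so n(Na) = 0.5315 / 1 = 0.5315 mol.
m(Na) = 0.5315 × 22.99 = 12.2 g.

12.2 g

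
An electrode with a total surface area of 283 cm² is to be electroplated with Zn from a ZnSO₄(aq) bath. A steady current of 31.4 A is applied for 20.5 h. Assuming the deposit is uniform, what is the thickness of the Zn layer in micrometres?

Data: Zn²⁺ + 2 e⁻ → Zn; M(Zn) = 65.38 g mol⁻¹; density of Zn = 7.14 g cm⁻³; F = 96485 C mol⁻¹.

Q = I·t = 31.40 × 73800 = 2317000 C; n(e⁻) = 24.02 mol.
n(Zn) = n(e⁻)/2 = 12.01 mol, so m = 12.01 × 65.38 = 785.1 g.
Volume = m/ρ = 785.1 / 7.14 = 110.0 cm³.
Thickness = V/A = 110.0 / 283 = 0.389 cm = 3890 μm.

3890 μm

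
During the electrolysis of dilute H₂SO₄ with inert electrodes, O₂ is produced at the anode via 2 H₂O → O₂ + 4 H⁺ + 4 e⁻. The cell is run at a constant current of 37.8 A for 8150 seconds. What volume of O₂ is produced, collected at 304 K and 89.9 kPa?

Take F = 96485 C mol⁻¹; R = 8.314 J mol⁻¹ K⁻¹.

Q = I·t = 37.80 A × 8150.0 s = 308100 C.
n(e⁻) = Q/F = 308100 / 96485 = 3.193 mol.
4 electrons are transferred per O₂ molecule, so n(O₂) = 3.193 / 4 = 0.7982 mol.
V = nRT/P = (0.7982 × 8.314 × 304) / (89.9 × 10³ Pa) = 0.0224 m³ = 22.4 L.

22.4 L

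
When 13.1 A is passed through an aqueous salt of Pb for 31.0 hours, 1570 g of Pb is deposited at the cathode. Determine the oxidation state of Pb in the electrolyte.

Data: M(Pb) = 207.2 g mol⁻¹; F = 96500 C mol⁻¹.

+2

Q = I·t = 13.10 A × 111600 s = 1462000 C, so n(e⁻) = 1462000/96500 = 15.15 mol.
n(Pb) deposited = 1570 / 207.2 = 7.577 mol.
Electrons per atom = n(e⁻)/n(Pb) = 15.15 / 7.577 = 2.00 ≈ 2, so the ion is Pb²⁺.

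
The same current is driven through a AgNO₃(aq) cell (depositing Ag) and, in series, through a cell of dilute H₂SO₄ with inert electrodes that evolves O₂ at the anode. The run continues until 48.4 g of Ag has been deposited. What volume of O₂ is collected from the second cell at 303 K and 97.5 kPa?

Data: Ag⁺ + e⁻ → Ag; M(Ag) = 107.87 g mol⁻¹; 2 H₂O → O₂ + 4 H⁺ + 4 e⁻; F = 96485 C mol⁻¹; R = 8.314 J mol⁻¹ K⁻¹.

n(Ag) = 48.4 / 107.87 = 0.4487 mol, so n(e⁻) = 1 × 0.4487 = 0.4487 mol.
The cells are in series, so the same 0.4487 mol of electrons passes through the second cell.
2 H₂O → O₂ + 4 H⁺ + 4 e⁻ — 4 mol e⁻ per mol O₂, so n(O₂) = 0.4487/4 = 0.1122 mol.
V = nRT/P = (0.1122 × 8.314 × 303) / (97.5 × 10³) = 0.00290 m³ = 2.90 L.

2.90 L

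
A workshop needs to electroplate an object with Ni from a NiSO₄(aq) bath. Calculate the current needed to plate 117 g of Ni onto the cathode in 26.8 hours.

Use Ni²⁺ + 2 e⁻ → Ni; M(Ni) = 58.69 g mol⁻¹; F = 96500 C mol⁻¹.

3.99 A

n(Ni) = 117 / 58.69 = 1.994 mol.
n(e⁻) = 2 × 1.994 = 3.987 mol.
Q = n(e⁻)·F = 3.987 × 96500 = 384800 C.
I = Q/t = 384800 / 96480 s = 3.99 A.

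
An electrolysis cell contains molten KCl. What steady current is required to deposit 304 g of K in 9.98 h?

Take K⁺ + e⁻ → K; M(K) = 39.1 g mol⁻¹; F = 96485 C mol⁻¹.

20.9 A

n(K) = 304 / 39.1 = 7.775 mol.
n(e⁻) = 1 × 7.775 = 7.775 mol.
Q = n(e⁻)·F = 7.775 × 96485 = 750200 C.
I = Q/t = 750200 / 35928 s = 20.9 A.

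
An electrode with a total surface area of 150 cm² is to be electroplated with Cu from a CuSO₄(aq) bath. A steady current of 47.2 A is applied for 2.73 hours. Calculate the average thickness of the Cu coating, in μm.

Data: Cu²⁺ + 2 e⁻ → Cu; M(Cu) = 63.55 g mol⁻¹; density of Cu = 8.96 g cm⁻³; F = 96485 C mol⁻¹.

1140 μm

Q = I·t = 47.20 × 9828.0 = 463900 C; n(e⁻) = 4.808 mol.
n(Cu) = n(e⁻)/2 = 2.404 mol, so m = 2.404 × 63.55 = 152.8 g.
Volume = m/ρ = 152.8 / 8.96 = 17.05 cm³.
Thickness = V/A = 17.05 / 150 = 0.114 cm = 1140 μm.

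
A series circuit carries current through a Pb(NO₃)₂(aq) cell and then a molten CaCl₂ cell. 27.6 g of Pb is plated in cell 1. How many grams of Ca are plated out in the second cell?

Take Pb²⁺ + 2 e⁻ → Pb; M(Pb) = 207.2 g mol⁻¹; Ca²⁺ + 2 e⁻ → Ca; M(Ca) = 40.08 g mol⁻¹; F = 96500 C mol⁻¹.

n(Pb) = 27.6 / 207.2 = 0.1332 mol.
Since Pb²⁺ + 2 e⁻ → Pb, n(e⁻) passed = 2 × 0.1332 = 0.2664 mol.
Cells in series carry the same charge, so the same 0.2664 mol of electrons passes through cell 2.
Ca²⁺ + 2 e⁻ → Ca, so n(Ca) = 0.2664 / 2 = 0.1332 mol.
m(Ca) = 0.1332 × 40.08 = 5.34 g.

5.34 g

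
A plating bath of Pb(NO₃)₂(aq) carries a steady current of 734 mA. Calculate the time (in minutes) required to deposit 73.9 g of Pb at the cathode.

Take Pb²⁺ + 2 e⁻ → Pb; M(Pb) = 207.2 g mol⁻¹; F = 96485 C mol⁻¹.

1560 min

n(Pb) = m/M = 73.9 / 207.2 = 0.3567 mol.
Each Pb atom requires 2 electrons, so n(e⁻) = 2 × 0.3567 = 0.7133 mol.
Q = n(e⁻)·F = 0.7133 × 96485 = 68820 C.
t = Q/I = 68820 / 0.7340 A = 93770 s = 1560 min.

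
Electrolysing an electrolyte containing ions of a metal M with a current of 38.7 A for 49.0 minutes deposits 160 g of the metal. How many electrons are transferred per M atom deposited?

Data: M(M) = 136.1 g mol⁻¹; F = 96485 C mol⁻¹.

Q = I·t = 38.70 A × 2940.0 s = 113800 C, so n(e⁻) = 113800/96485 = 1.179 mol.
n(M) deposited = 160 / 136.1 = 1.176 mol.
Electrons per atom = n(e⁻)/n(M) = 1.179 / 1.176 = 1.00 ≈ 1, so the ion is M⁺.

1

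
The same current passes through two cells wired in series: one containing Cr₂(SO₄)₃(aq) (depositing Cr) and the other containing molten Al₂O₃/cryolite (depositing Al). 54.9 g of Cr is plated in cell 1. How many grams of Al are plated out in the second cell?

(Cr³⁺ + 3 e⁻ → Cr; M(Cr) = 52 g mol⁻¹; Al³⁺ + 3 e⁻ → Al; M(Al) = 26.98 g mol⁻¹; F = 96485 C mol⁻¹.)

n(Cr) = 54.9 / 52 = 1.056 mol.
Since Cr³⁺ + 3 e⁻ → Cr, n(e⁻) passed = 3 × 1.056 = 3.167 mol.
Cells in series carry the same charge, so the same 3.167 mol of electrons passes through cell 2.
Al³⁺ + 3 e⁻ → Al, so n(Al) = 3.167 / 3 = 1.056 mol.
m(Al) = 1.056 × 26.98 = 28.5 g.

28.5 g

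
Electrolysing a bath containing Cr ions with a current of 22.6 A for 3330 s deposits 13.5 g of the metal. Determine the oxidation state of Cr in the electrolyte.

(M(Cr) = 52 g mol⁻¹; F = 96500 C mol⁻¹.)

+3

Q = I·t = 22.60 A × 3330.0 s = 75260 C, so n(e⁻) = 75260/96500 = 0.7799 mol.
n(Cr) deposited = 13.5 / 52 = 0.2596 mol.
Electrons per atom = n(e⁻)/n(Cr) = 0.7799 / 0.2596 = 3.00 ≈ 3, so the ion is Cr³⁺.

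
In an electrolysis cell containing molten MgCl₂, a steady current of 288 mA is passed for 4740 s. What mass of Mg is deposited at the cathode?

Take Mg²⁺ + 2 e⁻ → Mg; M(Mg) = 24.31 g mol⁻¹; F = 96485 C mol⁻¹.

0.172 g

Q = I·t = 0.2880 A × 4740.0 s = 1365 C.
n(e⁻) = Q/F = 1365 / 96485 = 0.01415 mol.
Mg²⁺ + 2 e⁻ → Mg, so n(Mg) = n(e⁻)/2 = 0.007074 mol.
m = n·M = 0.007074 × 24.31 = 0.172 g.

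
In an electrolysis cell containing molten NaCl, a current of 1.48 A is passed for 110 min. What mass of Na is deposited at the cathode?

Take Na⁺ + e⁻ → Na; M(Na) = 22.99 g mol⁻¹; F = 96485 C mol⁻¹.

2.33 g

Q = I·t = 1.480 A × 6600.0 s = 9768 C.
n(e⁻) = Q/F = 9768 / 96485 = 0.1012 mol.
Na⁺ + e⁻ → Na, so n(Na) = n(e⁻)/1 = 0.1012 mol.
m = n·M = 0.1012 × 22.99 = 2.33 g.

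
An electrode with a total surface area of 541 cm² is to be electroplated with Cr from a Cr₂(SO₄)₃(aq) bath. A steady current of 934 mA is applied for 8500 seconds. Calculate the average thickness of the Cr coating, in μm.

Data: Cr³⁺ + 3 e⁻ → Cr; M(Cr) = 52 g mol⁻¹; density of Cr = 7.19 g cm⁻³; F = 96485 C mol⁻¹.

3.67 μm

Q = I·t = 0.9340 × 8500.0 = 7939 C; n(e⁻) = 0.08228 mol.
n(Cr) = n(e⁻)/3 = 0.02743 mol, so m = 0.02743 × 52 = 1.426 g.
Volume = m/ρ = 1.426 / 7.19 = 0.1984 cm³.
Thickness = V/A = 0.1984 / 541 = 3.67 × 10⁻⁴ cm = 3.67 μm.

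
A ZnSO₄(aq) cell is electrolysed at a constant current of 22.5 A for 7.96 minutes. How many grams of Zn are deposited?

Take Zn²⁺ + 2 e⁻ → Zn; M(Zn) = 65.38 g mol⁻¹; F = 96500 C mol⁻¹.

Q = I·t = 22.50 A × 477.60 s = 10750 C.
n(e⁻) = Q/F = 10750 / 96500 = 0.1114 mol.
Zn²⁺ + 2 e⁻ → Zn, so n(Zn) = n(e⁻)/2 = 0.05568 mol.
m = n·M = 0.05568 × 65.38 = 3.64 g.

3.64 g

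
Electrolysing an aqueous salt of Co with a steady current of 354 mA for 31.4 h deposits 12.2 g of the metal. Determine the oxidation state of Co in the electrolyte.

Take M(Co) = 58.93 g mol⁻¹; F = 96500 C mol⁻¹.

Q = I·t = 0.3540 A × 113040 s = 40020 C, so n(e⁻) = 40020/96500 = 0.4147 mol.
n(Co) deposited = 12.2 / 58.93 = 0.2070 mol.
Electrons per atom = n(e⁻)/n(Co) = 0.4147 / 0.2070 = 2.00 ≈ 2, so the ion is Co²⁺.

+2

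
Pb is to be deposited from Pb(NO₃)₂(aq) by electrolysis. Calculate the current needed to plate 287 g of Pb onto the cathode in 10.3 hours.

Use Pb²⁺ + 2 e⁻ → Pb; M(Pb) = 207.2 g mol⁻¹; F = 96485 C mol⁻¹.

7.21 A

n(Pb) = 287 / 207.2 = 1.385 mol.
n(e⁻) = 2 × 1.385 = 2.770 mol.
Q = n(e⁻)·F = 2.770 × 96485 = 267300 C.
I = Q/t = 267300 / 37080 s = 7.21 A.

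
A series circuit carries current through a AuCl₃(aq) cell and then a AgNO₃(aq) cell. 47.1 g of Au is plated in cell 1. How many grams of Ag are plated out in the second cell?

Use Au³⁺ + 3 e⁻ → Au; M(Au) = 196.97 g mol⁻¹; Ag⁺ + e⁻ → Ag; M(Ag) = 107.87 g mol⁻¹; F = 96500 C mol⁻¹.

77.4 g

n(Au) = 47.1 / 196.97 = 0.2391 mol.
Since Au³⁺ + 3 e⁻ → Au, n(e⁻) passed = 3 × 0.2391 = 0.7174 mol.
Cells in series carry the same charge, so the same 0.7174 mol of electrons passes through cell 2.
Ag⁺ + e⁻ → Ag, so n(Ag) = 0.7174 / 1 = 0.7174 mol.
m(Ag) = 0.7174 × 107.87 = 77.4 g.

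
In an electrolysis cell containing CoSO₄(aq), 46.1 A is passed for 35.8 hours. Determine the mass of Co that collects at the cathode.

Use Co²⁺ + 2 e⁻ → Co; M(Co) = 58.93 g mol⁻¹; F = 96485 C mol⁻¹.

1810 g

Q = I·t = 46.10 A × 128880 s = 5941000 C.
n(e⁻) = Q/F = 5941000 / 96485 = 61.58 mol.
Co²⁺ + 2 e⁻ → Co, so n(Co) = n(e⁻)/2 = 30.79 mol.
m = n·M = 30.79 × 58.93 = 1810 g.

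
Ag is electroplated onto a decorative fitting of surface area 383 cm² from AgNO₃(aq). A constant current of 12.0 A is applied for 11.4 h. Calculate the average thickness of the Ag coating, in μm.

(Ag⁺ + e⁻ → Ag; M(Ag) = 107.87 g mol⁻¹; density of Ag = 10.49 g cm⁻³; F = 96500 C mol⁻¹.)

1370 μm

Q = I·t = 12.00 × 41040 = 492500 C; n(e⁻) = 5.103 mol.
n(Ag) = n(e⁻)/1 = 5.103 mol, so m = 5.103 × 107.87 = 550.5 g.
Volume = m/ρ = 550.5 / 10.49 = 52.48 cm³.
Thickness = V/A = 52.48 / 383 = 0.137 cm = 1370 μm.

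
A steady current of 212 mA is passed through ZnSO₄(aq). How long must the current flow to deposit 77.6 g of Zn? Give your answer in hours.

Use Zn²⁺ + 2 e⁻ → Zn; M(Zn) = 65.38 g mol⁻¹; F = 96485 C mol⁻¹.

n(Zn) = m/M = 77.6 / 65.38 = 1.187 mol.
Each Zn atom requires 2 electrons, so n(e⁻) = 2 × 1.187 = 2.374 mol.
Q = n(e⁻)·F = 2.374 × 96485 = 229000 C.
t = Q/I = 229000 / 0.2120 A = 1080000 s = 300 h.

300 h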